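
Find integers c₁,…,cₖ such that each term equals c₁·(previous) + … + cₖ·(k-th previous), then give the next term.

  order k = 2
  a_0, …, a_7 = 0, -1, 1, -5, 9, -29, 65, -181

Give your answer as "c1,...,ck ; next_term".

-1,4 ; 441

  a_2 = -1·-1 + 4·0 = 1
  a_3 = -1·1 + 4·-1 = -5
  a_4 = -1·-5 + 4·1 = 9
  a_5 = -1·9 + 4·-5 = -29
  a_6 = -1·-29 + 4·9 = 65
  a_7 = -1·65 + 4·-29 = -181
  a_8 = -1·-181 + 4·65 = 441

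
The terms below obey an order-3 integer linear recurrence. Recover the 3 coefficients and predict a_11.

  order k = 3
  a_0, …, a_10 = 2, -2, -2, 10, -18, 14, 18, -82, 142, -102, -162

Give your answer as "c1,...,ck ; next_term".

  a_3 = -2·-2 + -2·-2 + 1·2 = 10
  a_4 = -2·10 + -2·-2 + 1·-2 = -18
  a_5 = -2·-18 + -2·10 + 1·-2 = 14
  a_6 = -2·14 + -2·-18 + 1·10 = 18
  a_7 = -2·18 + -2·14 + 1·-18 = -82
  a_8 = -2·-82 + -2·18 + 1·14 = 142
  a_9 = -2·142 + -2·-82 + 1·18 = -102
  a_10 = -2·-102 + -2·142 + 1·-82 = -162
  a_11 = -2·-162 + -2·-102 + 1·142 = 670

-2,-2,1 ; 670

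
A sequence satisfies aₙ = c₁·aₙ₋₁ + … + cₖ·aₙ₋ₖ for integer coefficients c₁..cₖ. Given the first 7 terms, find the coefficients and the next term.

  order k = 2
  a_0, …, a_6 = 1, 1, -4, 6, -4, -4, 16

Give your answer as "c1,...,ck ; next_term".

-2,-2 ; -24

  a_2 = -2·1 + -2·1 = -4
  a_3 = -2·-4 + -2·1 = 6
  a_4 = -2·6 + -2·-4 = -4
  a_5 = -2·-4 + -2·6 = -4
  a_6 = -2·-4 + -2·-4 = 16
  a_7 = -2·16 + -2·-4 = -24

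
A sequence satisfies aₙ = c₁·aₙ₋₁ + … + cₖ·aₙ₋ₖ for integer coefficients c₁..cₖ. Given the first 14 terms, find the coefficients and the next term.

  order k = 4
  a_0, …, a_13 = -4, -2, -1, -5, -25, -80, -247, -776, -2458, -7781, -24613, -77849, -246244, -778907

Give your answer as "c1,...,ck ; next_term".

3,0,1,2 ; -2463796

  a_4 = 3·-5 + 0·-1 + 1·-2 + 2·-4 = -25
  a_5 = 3·-25 + 0·-5 + 1·-1 + 2·-2 = -80
  a_6 = 3·-80 + 0·-25 + 1·-5 + 2·-1 = -247
  a_7 = 3·-247 + 0·-80 + 1·-25 + 2·-5 = -776
  a_8 = 3·-776 + 0·-247 + 1·-80 + 2·-25 = -2458
  a_9 = 3·-2458 + 0·-776 + 1·-247 + 2·-80 = -7781
  a_10 = 3·-7781 + 0·-2458 + 1·-776 + 2·-247 = -24613
  a_11 = 3·-24613 + 0·-7781 + 1·-2458 + 2·-776 = -77849
  a_12 = 3·-77849 + 0·-24613 + 1·-7781 + 2·-2458 = -246244
  a_13 = 3·-246244 + 0·-77849 + 1·-24613 + 2·-7781 = -778907
  a_14 = 3·-778907 + 0·-246244 + 1·-77849 + 2·-24613 = -2463796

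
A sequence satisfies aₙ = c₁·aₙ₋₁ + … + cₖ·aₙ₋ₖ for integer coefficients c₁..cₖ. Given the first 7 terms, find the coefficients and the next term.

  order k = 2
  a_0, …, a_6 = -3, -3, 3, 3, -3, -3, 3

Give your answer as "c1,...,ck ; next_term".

  a_2 = 0·-3 + -1·-3 = 3
  a_3 = 0·3 + -1·-3 = 3
  a_4 = 0·3 + -1·3 = -3
  a_5 = 0·-3 + -1·3 = -3
  a_6 = 0·-3 + -1·-3 = 3
  a_7 = 0·3 + -1·-3 = 3

0,-1 ; 3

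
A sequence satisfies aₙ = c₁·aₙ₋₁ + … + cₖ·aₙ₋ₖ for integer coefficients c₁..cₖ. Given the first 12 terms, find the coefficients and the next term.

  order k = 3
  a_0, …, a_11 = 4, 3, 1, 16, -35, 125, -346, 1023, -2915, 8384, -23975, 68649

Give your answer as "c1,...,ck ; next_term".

-3,1,4 ; -196386

  a_3 = -3·1 + 1·3 + 4·4 = 16
  a_4 = -3·16 + 1·1 + 4·3 = -35
  a_5 = -3·-35 + 1·16 + 4·1 = 125
  a_6 = -3·125 + 1·-35 + 4·16 = -346
  a_7 = -3·-346 + 1·125 + 4·-35 = 1023
  a_8 = -3·1023 + 1·-346 + 4·125 = -2915
  a_9 = -3·-2915 + 1·1023 + 4·-346 = 8384
  a_10 = -3·8384 + 1·-2915 + 4·1023 = -23975
  a_11 = -3·-23975 + 1·8384 + 4·-2915 = 68649
  a_12 = -3·68649 + 1·-23975 + 4·8384 = -196386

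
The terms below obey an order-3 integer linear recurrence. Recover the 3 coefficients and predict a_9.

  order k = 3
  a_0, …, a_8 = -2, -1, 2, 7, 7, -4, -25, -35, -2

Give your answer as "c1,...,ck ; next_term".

  a_3 = 1·2 + -1·-1 + -2·-2 = 7
  a_4 = 1·7 + -1·2 + -2·-1 = 7
  a_5 = 1·7 + -1·7 + -2·2 = -4
  a_6 = 1·-4 + -1·7 + -2·7 = -25
  a_7 = 1·-25 + -1·-4 + -2·7 = -35
  a_8 = 1·-35 + -1·-25 + -2·-4 = -2
  a_9 = 1·-2 + -1·-35 + -2·-25 = 83

1,-1,-2 ; 83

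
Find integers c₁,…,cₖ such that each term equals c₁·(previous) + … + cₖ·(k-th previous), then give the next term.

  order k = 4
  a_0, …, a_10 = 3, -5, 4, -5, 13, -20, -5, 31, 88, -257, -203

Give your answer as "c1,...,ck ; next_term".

-1,-4,-3,3 ; 1060

  a_4 = -1·-5 + -4·4 + -3·-5 + 3·3 = 13
  a_5 = -1·13 + -4·-5 + -3·4 + 3·-5 = -20
  a_6 = -1·-20 + -4·13 + -3·-5 + 3·4 = -5
  a_7 = -1·-5 + -4·-20 + -3·13 + 3·-5 = 31
  a_8 = -1·31 + -4·-5 + -3·-20 + 3·13 = 88
  a_9 = -1·88 + -4·31 + -3·-5 + 3·-20 = -257
  a_10 = -1·-257 + -4·88 + -3·31 + 3·-5 = -203
  a_11 = -1·-203 + -4·-257 + -3·88 + 3·31 = 1060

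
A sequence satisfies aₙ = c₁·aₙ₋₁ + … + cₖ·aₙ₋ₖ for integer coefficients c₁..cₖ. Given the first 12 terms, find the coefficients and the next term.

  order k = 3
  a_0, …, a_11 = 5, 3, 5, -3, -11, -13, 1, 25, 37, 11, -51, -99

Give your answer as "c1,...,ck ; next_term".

  a_3 = 1·5 + -1·3 + -1·5 = -3
  a_4 = 1·-3 + -1·5 + -1·3 = -11
  a_5 = 1·-11 + -1·-3 + -1·5 = -13
  a_6 = 1·-13 + -1·-11 + -1·-3 = 1
  a_7 = 1·1 + -1·-13 + -1·-11 = 25
  a_8 = 1·25 + -1·1 + -1·-13 = 37
  a_9 = 1·37 + -1·25 + -1·1 = 11
  a_10 = 1·11 + -1·37 + -1·25 = -51
  a_11 = 1·-51 + -1·11 + -1·37 = -99
  a_12 = 1·-99 + -1·-51 + -1·11 = -59

1,-1,-1 ; -59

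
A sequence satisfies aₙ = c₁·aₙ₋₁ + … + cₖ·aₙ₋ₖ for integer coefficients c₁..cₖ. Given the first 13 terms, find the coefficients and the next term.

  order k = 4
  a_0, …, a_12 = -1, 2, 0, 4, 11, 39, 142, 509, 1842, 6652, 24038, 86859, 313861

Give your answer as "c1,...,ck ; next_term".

3,3,-2,-3 ; 1134128

  a_4 = 3·4 + 3·0 + -2·2 + -3·-1 = 11
  a_5 = 3·11 + 3·4 + -2·0 + -3·2 = 39
  a_6 = 3·39 + 3·11 + -2·4 + -3·0 = 142
  a_7 = 3·142 + 3·39 + -2·11 + -3·4 = 509
  a_8 = 3·509 + 3·142 + -2·39 + -3·11 = 1842
  a_9 = 3·1842 + 3·509 + -2·142 + -3·39 = 6652
  a_10 = 3·6652 + 3·1842 + -2·509 + -3·142 = 24038
  a_11 = 3·24038 + 3·6652 + -2·1842 + -3·509 = 86859
  a_12 = 3·86859 + 3·24038 + -2·6652 + -3·1842 = 313861
  a_13 = 3·313861 + 3·86859 + -2·24038 + -3·6652 = 1134128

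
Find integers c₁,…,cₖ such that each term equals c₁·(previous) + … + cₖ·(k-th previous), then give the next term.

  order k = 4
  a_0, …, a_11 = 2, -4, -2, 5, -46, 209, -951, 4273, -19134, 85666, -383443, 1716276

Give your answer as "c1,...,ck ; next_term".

  a_4 = -4·5 + 3·-2 + 3·-4 + -4·2 = -46
  a_5 = -4·-46 + 3·5 + 3·-2 + -4·-4 = 209
  a_6 = -4·209 + 3·-46 + 3·5 + -4·-2 = -951
  a_7 = -4·-951 + 3·209 + 3·-46 + -4·5 = 4273
  a_8 = -4·4273 + 3·-951 + 3·209 + -4·-46 = -19134
  a_9 = -4·-19134 + 3·4273 + 3·-951 + -4·209 = 85666
  a_10 = -4·85666 + 3·-19134 + 3·4273 + -4·-951 = -383443
  a_11 = -4·-383443 + 3·85666 + 3·-19134 + -4·4273 = 1716276
  a_12 = -4·1716276 + 3·-383443 + 3·85666 + -4·-19134 = -7681899

-4,3,3,-4 ; -7681899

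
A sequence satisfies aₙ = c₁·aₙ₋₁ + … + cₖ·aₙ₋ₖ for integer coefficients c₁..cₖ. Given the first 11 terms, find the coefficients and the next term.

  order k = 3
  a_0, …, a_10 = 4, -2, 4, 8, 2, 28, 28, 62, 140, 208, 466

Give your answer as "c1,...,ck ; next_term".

  a_3 = 0·4 + 2·-2 + 3·4 = 8
  a_4 = 0·8 + 2·4 + 3·-2 = 2
  a_5 = 0·2 + 2·8 + 3·4 = 28
  a_6 = 0·28 + 2·2 + 3·8 = 28
  a_7 = 0·28 + 2·28 + 3·2 = 62
  a_8 = 0·62 + 2·28 + 3·28 = 140
  a_9 = 0·140 + 2·62 + 3·28 = 208
  a_10 = 0·208 + 2·140 + 3·62 = 466
  a_11 = 0·466 + 2·208 + 3·140 = 836

0,2,3 ; 836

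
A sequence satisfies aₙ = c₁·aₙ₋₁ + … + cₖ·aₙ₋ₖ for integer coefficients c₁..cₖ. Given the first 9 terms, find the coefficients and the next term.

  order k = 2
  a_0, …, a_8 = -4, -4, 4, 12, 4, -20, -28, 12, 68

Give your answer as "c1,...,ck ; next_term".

1,-2 ; 44

  a_2 = 1·-4 + -2·-4 = 4
  a_3 = 1·4 + -2·-4 = 12
  a_4 = 1·12 + -2·4 = 4
  a_5 = 1·4 + -2·12 = -20
  a_6 = 1·-20 + -2·4 = -28
  a_7 = 1·-28 + -2·-20 = 12
  a_8 = 1·12 + -2·-28 = 68
  a_9 = 1·68 + -2·12 = 44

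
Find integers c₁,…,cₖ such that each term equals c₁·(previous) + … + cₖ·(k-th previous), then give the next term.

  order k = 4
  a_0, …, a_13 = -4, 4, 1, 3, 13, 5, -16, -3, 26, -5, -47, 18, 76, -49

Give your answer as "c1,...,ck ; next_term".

1,-2,2,-1 ; -118

  a_4 = 1·3 + -2·1 + 2·4 + -1·-4 = 13
  a_5 = 1·13 + -2·3 + 2·1 + -1·4 = 5
  a_6 = 1·5 + -2·13 + 2·3 + -1·1 = -16
  a_7 = 1·-16 + -2·5 + 2·13 + -1·3 = -3
  a_8 = 1·-3 + -2·-16 + 2·5 + -1·13 = 26
  a_9 = 1·26 + -2·-3 + 2·-16 + -1·5 = -5
  a_10 = 1·-5 + -2·26 + 2·-3 + -1·-16 = -47
  a_11 = 1·-47 + -2·-5 + 2·26 + -1·-3 = 18
  a_12 = 1·18 + -2·-47 + 2·-5 + -1·26 = 76
  a_13 = 1·76 + -2·18 + 2·-47 + -1·-5 = -49
  a_14 = 1·-49 + -2·76 + 2·18 + -1·-47 = -118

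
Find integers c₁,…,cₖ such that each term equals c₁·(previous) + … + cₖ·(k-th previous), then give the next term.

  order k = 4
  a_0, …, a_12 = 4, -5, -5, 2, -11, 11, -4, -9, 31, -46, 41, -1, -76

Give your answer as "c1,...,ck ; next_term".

  a_4 = -1·2 + 0·-5 + 1·-5 + -1·4 = -11
  a_5 = -1·-11 + 0·2 + 1·-5 + -1·-5 = 11
  a_6 = -1·11 + 0·-11 + 1·2 + -1·-5 = -4
  a_7 = -1·-4 + 0·11 + 1·-11 + -1·2 = -9
  a_8 = -1·-9 + 0·-4 + 1·11 + -1·-11 = 31
  a_9 = -1·31 + 0·-9 + 1·-4 + -1·11 = -46
  a_10 = -1·-46 + 0·31 + 1·-9 + -1·-4 = 41
  a_11 = -1·41 + 0·-46 + 1·31 + -1·-9 = -1
  a_12 = -1·-1 + 0·41 + 1·-46 + -1·31 = -76
  a_13 = -1·-76 + 0·-1 + 1·41 + -1·-46 = 163

-1,0,1,-1 ; 163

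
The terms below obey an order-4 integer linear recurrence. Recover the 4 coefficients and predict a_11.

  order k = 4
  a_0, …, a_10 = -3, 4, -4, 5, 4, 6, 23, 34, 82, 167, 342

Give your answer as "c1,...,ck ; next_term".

1,2,1,-1 ; 724

  a_4 = 1·5 + 2·-4 + 1·4 + -1·-3 = 4
  a_5 = 1·4 + 2·5 + 1·-4 + -1·4 = 6
  a_6 = 1·6 + 2·4 + 1·5 + -1·-4 = 23
  a_7 = 1·23 + 2·6 + 1·4 + -1·5 = 34
  a_8 = 1·34 + 2·23 + 1·6 + -1·4 = 82
  a_9 = 1·82 + 2·34 + 1·23 + -1·6 = 167
  a_10 = 1·167 + 2·82 + 1·34 + -1·23 = 342
  a_11 = 1·342 + 2·167 + 1·82 + -1·34 = 724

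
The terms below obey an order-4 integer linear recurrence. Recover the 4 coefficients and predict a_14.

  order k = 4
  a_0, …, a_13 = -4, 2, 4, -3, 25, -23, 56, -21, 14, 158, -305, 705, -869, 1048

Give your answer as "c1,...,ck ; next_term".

-1,2,3,-2 ; -61

  a_4 = -1·-3 + 2·4 + 3·2 + -2·-4 = 25
  a_5 = -1·25 + 2·-3 + 3·4 + -2·2 = -23
  a_6 = -1·-23 + 2·25 + 3·-3 + -2·4 = 56
  a_7 = -1·56 + 2·-23 + 3·25 + -2·-3 = -21
  a_8 = -1·-21 + 2·56 + 3·-23 + -2·25 = 14
  a_9 = -1·14 + 2·-21 + 3·56 + -2·-23 = 158
  a_10 = -1·158 + 2·14 + 3·-21 + -2·56 = -305
  a_11 = -1·-305 + 2·158 + 3·14 + -2·-21 = 705
  a_12 = -1·705 + 2·-305 + 3·158 + -2·14 = -869
  a_13 = -1·-869 + 2·705 + 3·-305 + -2·158 = 1048
  a_14 = -1·1048 + 2·-869 + 3·705 + -2·-305 = -61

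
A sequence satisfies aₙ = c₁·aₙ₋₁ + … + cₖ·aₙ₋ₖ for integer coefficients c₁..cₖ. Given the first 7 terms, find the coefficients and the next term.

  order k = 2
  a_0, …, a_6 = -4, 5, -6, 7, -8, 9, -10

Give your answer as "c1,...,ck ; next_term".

-2,-1 ; 11

  a_2 = -2·5 + -1·-4 = -6
  a_3 = -2·-6 + -1·5 = 7
  a_4 = -2·7 + -1·-6 = -8
  a_5 = -2·-8 + -1·7 = 9
  a_6 = -2·9 + -1·-8 = -10
  a_7 = -2·-10 + -1·9 = 11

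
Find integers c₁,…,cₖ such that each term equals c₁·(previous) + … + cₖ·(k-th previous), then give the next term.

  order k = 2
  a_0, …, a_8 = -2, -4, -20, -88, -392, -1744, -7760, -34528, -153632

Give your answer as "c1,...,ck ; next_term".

  a_2 = 4·-4 + 2·-2 = -20
  a_3 = 4·-20 + 2·-4 = -88
  a_4 = 4·-88 + 2·-20 = -392
  a_5 = 4·-392 + 2·-88 = -1744
  a_6 = 4·-1744 + 2·-392 = -7760
  a_7 = 4·-7760 + 2·-1744 = -34528
  a_8 = 4·-34528 + 2·-7760 = -153632
  a_9 = 4·-153632 + 2·-34528 = -683584

4,2 ; -683584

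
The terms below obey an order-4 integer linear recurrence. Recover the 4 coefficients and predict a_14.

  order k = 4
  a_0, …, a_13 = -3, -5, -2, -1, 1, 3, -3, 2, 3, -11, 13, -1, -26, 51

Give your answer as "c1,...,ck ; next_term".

-1,-1,1,-1 ; -39

  a_4 = -1·-1 + -1·-2 + 1·-5 + -1·-3 = 1
  a_5 = -1·1 + -1·-1 + 1·-2 + -1·-5 = 3
  a_6 = -1·3 + -1·1 + 1·-1 + -1·-2 = -3
  a_7 = -1·-3 + -1·3 + 1·1 + -1·-1 = 2
  a_8 = -1·2 + -1·-3 + 1·3 + -1·1 = 3
  a_9 = -1·3 + -1·2 + 1·-3 + -1·3 = -11
  a_10 = -1·-11 + -1·3 + 1·2 + -1·-3 = 13
  a_11 = -1·13 + -1·-11 + 1·3 + -1·2 = -1
  a_12 = -1·-1 + -1·13 + 1·-11 + -1·3 = -26
  a_13 = -1·-26 + -1·-1 + 1·13 + -1·-11 = 51
  a_14 = -1·51 + -1·-26 + 1·-1 + -1·13 = -39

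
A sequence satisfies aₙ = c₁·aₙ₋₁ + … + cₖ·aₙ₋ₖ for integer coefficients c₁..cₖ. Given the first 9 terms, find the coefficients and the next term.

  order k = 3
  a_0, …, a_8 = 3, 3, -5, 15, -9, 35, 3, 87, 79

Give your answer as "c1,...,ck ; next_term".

  a_3 = 0·-5 + 3·3 + 2·3 = 15
  a_4 = 0·15 + 3·-5 + 2·3 = -9
  a_5 = 0·-9 + 3·15 + 2·-5 = 35
  a_6 = 0·35 + 3·-9 + 2·15 = 3
  a_7 = 0·3 + 3·35 + 2·-9 = 87
  a_8 = 0·87 + 3·3 + 2·35 = 79
  a_9 = 0·79 + 3·87 + 2·3 = 267

0,3,2 ; 267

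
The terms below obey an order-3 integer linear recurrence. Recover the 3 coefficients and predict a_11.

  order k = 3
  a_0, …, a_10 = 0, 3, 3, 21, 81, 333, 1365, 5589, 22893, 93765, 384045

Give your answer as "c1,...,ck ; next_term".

3,4,2 ; 1572981

  a_3 = 3·3 + 4·3 + 2·0 = 21
  a_4 = 3·21 + 4·3 + 2·3 = 81
  a_5 = 3·81 + 4·21 + 2·3 = 333
  a_6 = 3·333 + 4·81 + 2·21 = 1365
  a_7 = 3·1365 + 4·333 + 2·81 = 5589
  a_8 = 3·5589 + 4·1365 + 2·333 = 22893
  a_9 = 3·22893 + 4·5589 + 2·1365 = 93765
  a_10 = 3·93765 + 4·22893 + 2·5589 = 384045
  a_11 = 3·384045 + 4·93765 + 2·22893 = 1572981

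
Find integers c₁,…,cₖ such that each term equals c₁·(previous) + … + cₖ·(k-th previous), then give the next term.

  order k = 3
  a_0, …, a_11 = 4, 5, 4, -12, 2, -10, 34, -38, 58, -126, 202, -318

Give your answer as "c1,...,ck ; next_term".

  a_3 = -1·4 + 0·5 + -2·4 = -12
  a_4 = -1·-12 + 0·4 + -2·5 = 2
  a_5 = -1·2 + 0·-12 + -2·4 = -10
  a_6 = -1·-10 + 0·2 + -2·-12 = 34
  a_7 = -1·34 + 0·-10 + -2·2 = -38
  a_8 = -1·-38 + 0·34 + -2·-10 = 58
  a_9 = -1·58 + 0·-38 + -2·34 = -126
  a_10 = -1·-126 + 0·58 + -2·-38 = 202
  a_11 = -1·202 + 0·-126 + -2·58 = -318
  a_12 = -1·-318 + 0·202 + -2·-126 = 570

-1,0,-2 ; 570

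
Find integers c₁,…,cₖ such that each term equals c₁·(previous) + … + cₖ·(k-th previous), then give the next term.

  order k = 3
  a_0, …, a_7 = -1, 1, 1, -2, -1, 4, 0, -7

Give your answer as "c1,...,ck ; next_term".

  a_3 = -1·1 + -2·1 + -1·-1 = -2
  a_4 = -1·-2 + -2·1 + -1·1 = -1
  a_5 = -1·-1 + -2·-2 + -1·1 = 4
  a_6 = -1·4 + -2·-1 + -1·-2 = 0
  a_7 = -1·0 + -2·4 + -1·-1 = -7
  a_8 = -1·-7 + -2·0 + -1·4 = 3

-1,-2,-1 ; 3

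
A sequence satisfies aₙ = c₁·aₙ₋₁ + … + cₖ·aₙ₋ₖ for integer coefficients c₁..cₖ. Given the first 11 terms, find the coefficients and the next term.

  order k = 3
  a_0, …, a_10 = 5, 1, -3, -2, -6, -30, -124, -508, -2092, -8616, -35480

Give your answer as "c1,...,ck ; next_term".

4,0,2 ; -146104

  a_3 = 4·-3 + 0·1 + 2·5 = -2
  a_4 = 4·-2 + 0·-3 + 2·1 = -6
  a_5 = 4·-6 + 0·-2 + 2·-3 = -30
  a_6 = 4·-30 + 0·-6 + 2·-2 = -124
  a_7 = 4·-124 + 0·-30 + 2·-6 = -508
  a_8 = 4·-508 + 0·-124 + 2·-30 = -2092
  a_9 = 4·-2092 + 0·-508 + 2·-124 = -8616
  a_10 = 4·-8616 + 0·-2092 + 2·-508 = -35480
  a_11 = 4·-35480 + 0·-8616 + 2·-2092 = -146104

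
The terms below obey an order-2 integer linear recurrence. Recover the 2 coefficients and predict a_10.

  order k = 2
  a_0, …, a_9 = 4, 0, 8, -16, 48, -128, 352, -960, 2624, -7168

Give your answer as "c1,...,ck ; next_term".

-2,2 ; 19584

  a_2 = -2·0 + 2·4 = 8
  a_3 = -2·8 + 2·0 = -16
  a_4 = -2·-16 + 2·8 = 48
  a_5 = -2·48 + 2·-16 = -128
  a_6 = -2·-128 + 2·48 = 352
  a_7 = -2·352 + 2·-128 = -960
  a_8 = -2·-960 + 2·352 = 2624
  a_9 = -2·2624 + 2·-960 = -7168
  a_10 = -2·-7168 + 2·2624 = 19584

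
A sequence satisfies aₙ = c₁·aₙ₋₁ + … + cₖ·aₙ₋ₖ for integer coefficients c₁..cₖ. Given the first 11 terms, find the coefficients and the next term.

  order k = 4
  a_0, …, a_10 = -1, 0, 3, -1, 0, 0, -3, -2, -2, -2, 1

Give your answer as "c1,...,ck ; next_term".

  a_4 = 1·-1 + 0·3 + 0·0 + -1·-1 = 0
  a_5 = 1·0 + 0·-1 + 0·3 + -1·0 = 0
  a_6 = 1·0 + 0·0 + 0·-1 + -1·3 = -3
  a_7 = 1·-3 + 0·0 + 0·0 + -1·-1 = -2
  a_8 = 1·-2 + 0·-3 + 0·0 + -1·0 = -2
  a_9 = 1·-2 + 0·-2 + 0·-3 + -1·0 = -2
  a_10 = 1·-2 + 0·-2 + 0·-2 + -1·-3 = 1
  a_11 = 1·1 + 0·-2 + 0·-2 + -1·-2 = 3

1,0,0,-1 ; 3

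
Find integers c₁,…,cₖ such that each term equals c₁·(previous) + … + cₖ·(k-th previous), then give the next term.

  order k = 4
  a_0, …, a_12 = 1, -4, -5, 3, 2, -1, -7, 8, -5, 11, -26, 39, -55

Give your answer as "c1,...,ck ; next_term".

-1,0,-1,1 ; 92

  a_4 = -1·3 + 0·-5 + -1·-4 + 1·1 = 2
  a_5 = -1·2 + 0·3 + -1·-5 + 1·-4 = -1
  a_6 = -1·-1 + 0·2 + -1·3 + 1·-5 = -7
  a_7 = -1·-7 + 0·-1 + -1·2 + 1·3 = 8
  a_8 = -1·8 + 0·-7 + -1·-1 + 1·2 = -5
  a_9 = -1·-5 + 0·8 + -1·-7 + 1·-1 = 11
  a_10 = -1·11 + 0·-5 + -1·8 + 1·-7 = -26
  a_11 = -1·-26 + 0·11 + -1·-5 + 1·8 = 39
  a_12 = -1·39 + 0·-26 + -1·11 + 1·-5 = -55
  a_13 = -1·-55 + 0·39 + -1·-26 + 1·11 = 92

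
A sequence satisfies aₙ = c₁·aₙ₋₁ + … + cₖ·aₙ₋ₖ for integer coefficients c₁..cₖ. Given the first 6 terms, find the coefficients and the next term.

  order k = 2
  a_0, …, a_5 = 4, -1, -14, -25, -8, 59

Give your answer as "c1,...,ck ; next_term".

2,-3 ; 142

  a_2 = 2·-1 + -3·4 = -14
  a_3 = 2·-14 + -3·-1 = -25
  a_4 = 2·-25 + -3·-14 = -8
  a_5 = 2·-8 + -3·-25 = 59
  a_6 = 2·59 + -3·-8 = 142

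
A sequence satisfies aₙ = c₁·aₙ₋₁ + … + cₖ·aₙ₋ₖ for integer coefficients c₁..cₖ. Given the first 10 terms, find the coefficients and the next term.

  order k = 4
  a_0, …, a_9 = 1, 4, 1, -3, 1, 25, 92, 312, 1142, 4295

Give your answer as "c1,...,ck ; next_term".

  a_4 = 4·-3 + -2·1 + 3·4 + 3·1 = 1
  a_5 = 4·1 + -2·-3 + 3·1 + 3·4 = 25
  a_6 = 4·25 + -2·1 + 3·-3 + 3·1 = 92
  a_7 = 4·92 + -2·25 + 3·1 + 3·-3 = 312
  a_8 = 4·312 + -2·92 + 3·25 + 3·1 = 1142
  a_9 = 4·1142 + -2·312 + 3·92 + 3·25 = 4295
  a_10 = 4·4295 + -2·1142 + 3·312 + 3·92 = 16108

4,-2,3,3 ; 16108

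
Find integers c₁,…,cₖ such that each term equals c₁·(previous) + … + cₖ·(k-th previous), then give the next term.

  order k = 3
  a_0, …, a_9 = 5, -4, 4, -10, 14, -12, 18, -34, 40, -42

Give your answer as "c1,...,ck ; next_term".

  a_3 = -1·4 + -1·-4 + -2·5 = -10
  a_4 = -1·-10 + -1·4 + -2·-4 = 14
  a_5 = -1·14 + -1·-10 + -2·4 = -12
  a_6 = -1·-12 + -1·14 + -2·-10 = 18
  a_7 = -1·18 + -1·-12 + -2·14 = -34
  a_8 = -1·-34 + -1·18 + -2·-12 = 40
  a_9 = -1·40 + -1·-34 + -2·18 = -42
  a_10 = -1·-42 + -1·40 + -2·-34 = 70

-1,-1,-2 ; 70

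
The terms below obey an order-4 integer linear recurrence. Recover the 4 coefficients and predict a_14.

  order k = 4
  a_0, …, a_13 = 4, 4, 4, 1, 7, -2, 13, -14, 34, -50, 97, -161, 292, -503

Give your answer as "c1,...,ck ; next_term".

  a_4 = -1·1 + 1·4 + 0·4 + 1·4 = 7
  a_5 = -1·7 + 1·1 + 0·4 + 1·4 = -2
  a_6 = -1·-2 + 1·7 + 0·1 + 1·4 = 13
  a_7 = -1·13 + 1·-2 + 0·7 + 1·1 = -14
  a_8 = -1·-14 + 1·13 + 0·-2 + 1·7 = 34
  a_9 = -1·34 + 1·-14 + 0·13 + 1·-2 = -50
  a_10 = -1·-50 + 1·34 + 0·-14 + 1·13 = 97
  a_11 = -1·97 + 1·-50 + 0·34 + 1·-14 = -161
  a_12 = -1·-161 + 1·97 + 0·-50 + 1·34 = 292
  a_13 = -1·292 + 1·-161 + 0·97 + 1·-50 = -503
  a_14 = -1·-503 + 1·292 + 0·-161 + 1·97 = 892

-1,1,0,1 ; 892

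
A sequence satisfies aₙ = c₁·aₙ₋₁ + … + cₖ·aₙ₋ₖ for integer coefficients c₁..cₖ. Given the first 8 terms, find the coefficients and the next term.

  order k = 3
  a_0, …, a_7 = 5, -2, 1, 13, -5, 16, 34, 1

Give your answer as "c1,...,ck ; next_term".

0,1,3 ; 82

  a_3 = 0·1 + 1·-2 + 3·5 = 13
  a_4 = 0·13 + 1·1 + 3·-2 = -5
  a_5 = 0·-5 + 1·13 + 3·1 = 16
  a_6 = 0·16 + 1·-5 + 3·13 = 34
  a_7 = 0·34 + 1·16 + 3·-5 = 1
  a_8 = 0·1 + 1·34 + 3·16 = 82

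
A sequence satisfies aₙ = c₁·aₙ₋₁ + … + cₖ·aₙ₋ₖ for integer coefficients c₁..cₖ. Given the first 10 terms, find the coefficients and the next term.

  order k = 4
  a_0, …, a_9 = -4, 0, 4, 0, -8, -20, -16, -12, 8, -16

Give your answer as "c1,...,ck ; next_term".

  a_4 = 1·0 + 1·4 + -3·0 + 3·-4 = -8
  a_5 = 1·-8 + 1·0 + -3·4 + 3·0 = -20
  a_6 = 1·-20 + 1·-8 + -3·0 + 3·4 = -16
  a_7 = 1·-16 + 1·-20 + -3·-8 + 3·0 = -12
  a_8 = 1·-12 + 1·-16 + -3·-20 + 3·-8 = 8
  a_9 = 1·8 + 1·-12 + -3·-16 + 3·-20 = -16
  a_10 = 1·-16 + 1·8 + -3·-12 + 3·-16 = -20

1,1,-3,3 ; -20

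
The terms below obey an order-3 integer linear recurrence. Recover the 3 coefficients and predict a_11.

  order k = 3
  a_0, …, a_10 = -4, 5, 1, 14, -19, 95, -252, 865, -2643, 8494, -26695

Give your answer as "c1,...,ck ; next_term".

-2,4,1 ; 84723

  a_3 = -2·1 + 4·5 + 1·-4 = 14
  a_4 = -2·14 + 4·1 + 1·5 = -19
  a_5 = -2·-19 + 4·14 + 1·1 = 95
  a_6 = -2·95 + 4·-19 + 1·14 = -252
  a_7 = -2·-252 + 4·95 + 1·-19 = 865
  a_8 = -2·865 + 4·-252 + 1·95 = -2643
  a_9 = -2·-2643 + 4·865 + 1·-252 = 8494
  a_10 = -2·8494 + 4·-2643 + 1·865 = -26695
  a_11 = -2·-26695 + 4·8494 + 1·-2643 = 84723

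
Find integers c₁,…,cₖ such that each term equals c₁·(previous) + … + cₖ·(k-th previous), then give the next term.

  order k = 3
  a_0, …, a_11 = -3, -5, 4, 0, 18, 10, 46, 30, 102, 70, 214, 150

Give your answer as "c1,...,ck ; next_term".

  a_3 = 1·4 + 2·-5 + -2·-3 = 0
  a_4 = 1·0 + 2·4 + -2·-5 = 18
  a_5 = 1·18 + 2·0 + -2·4 = 10
  a_6 = 1·10 + 2·18 + -2·0 = 46
  a_7 = 1·46 + 2·10 + -2·18 = 30
  a_8 = 1·30 + 2·46 + -2·10 = 102
  a_9 = 1·102 + 2·30 + -2·46 = 70
  a_10 = 1·70 + 2·102 + -2·30 = 214
  a_11 = 1·214 + 2·70 + -2·102 = 150
  a_12 = 1·150 + 2·214 + -2·70 = 438

1,2,-2 ; 438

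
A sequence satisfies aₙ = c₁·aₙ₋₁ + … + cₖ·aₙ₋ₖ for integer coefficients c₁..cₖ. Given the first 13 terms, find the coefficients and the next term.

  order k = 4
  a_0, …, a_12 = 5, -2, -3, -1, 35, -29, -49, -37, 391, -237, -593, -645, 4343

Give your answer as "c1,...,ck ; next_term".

-1,-2,-4,4 ; -1629

  a_4 = -1·-1 + -2·-3 + -4·-2 + 4·5 = 35
  a_5 = -1·35 + -2·-1 + -4·-3 + 4·-2 = -29
  a_6 = -1·-29 + -2·35 + -4·-1 + 4·-3 = -49
  a_7 = -1·-49 + -2·-29 + -4·35 + 4·-1 = -37
  a_8 = -1·-37 + -2·-49 + -4·-29 + 4·35 = 391
  a_9 = -1·391 + -2·-37 + -4·-49 + 4·-29 = -237
  a_10 = -1·-237 + -2·391 + -4·-37 + 4·-49 = -593
  a_11 = -1·-593 + -2·-237 + -4·391 + 4·-37 = -645
  a_12 = -1·-645 + -2·-593 + -4·-237 + 4·391 = 4343
  a_13 = -1·4343 + -2·-645 + -4·-593 + 4·-237 = -1629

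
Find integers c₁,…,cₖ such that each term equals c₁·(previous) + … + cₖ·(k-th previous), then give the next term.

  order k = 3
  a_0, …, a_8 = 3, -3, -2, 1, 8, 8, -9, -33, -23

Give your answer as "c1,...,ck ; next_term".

1,-2,-1 ; 52

  a_3 = 1·-2 + -2·-3 + -1·3 = 1
  a_4 = 1·1 + -2·-2 + -1·-3 = 8
  a_5 = 1·8 + -2·1 + -1·-2 = 8
  a_6 = 1·8 + -2·8 + -1·1 = -9
  a_7 = 1·-9 + -2·8 + -1·8 = -33
  a_8 = 1·-33 + -2·-9 + -1·8 = -23
  a_9 = 1·-23 + -2·-33 + -1·-9 = 52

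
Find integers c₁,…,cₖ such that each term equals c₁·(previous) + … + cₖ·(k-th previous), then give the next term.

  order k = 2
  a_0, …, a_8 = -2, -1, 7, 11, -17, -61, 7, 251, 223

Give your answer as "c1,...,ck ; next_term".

1,-4 ; -781

  a_2 = 1·-1 + -4·-2 = 7
  a_3 = 1·7 + -4·-1 = 11
  a_4 = 1·11 + -4·7 = -17
  a_5 = 1·-17 + -4·11 = -61
  a_6 = 1·-61 + -4·-17 = 7
  a_7 = 1·7 + -4·-61 = 251
  a_8 = 1·251 + -4·7 = 223
  a_9 = 1·223 + -4·251 = -781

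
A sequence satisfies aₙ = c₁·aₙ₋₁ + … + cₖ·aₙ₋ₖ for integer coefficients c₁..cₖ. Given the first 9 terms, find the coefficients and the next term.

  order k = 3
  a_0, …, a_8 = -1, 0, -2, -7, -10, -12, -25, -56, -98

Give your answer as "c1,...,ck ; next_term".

  a_3 = 2·-2 + -2·0 + 3·-1 = -7
  a_4 = 2·-7 + -2·-2 + 3·0 = -10
  a_5 = 2·-10 + -2·-7 + 3·-2 = -12
  a_6 = 2·-12 + -2·-10 + 3·-7 = -25
  a_7 = 2·-25 + -2·-12 + 3·-10 = -56
  a_8 = 2·-56 + -2·-25 + 3·-12 = -98
  a_9 = 2·-98 + -2·-56 + 3·-25 = -159

2,-2,3 ; -159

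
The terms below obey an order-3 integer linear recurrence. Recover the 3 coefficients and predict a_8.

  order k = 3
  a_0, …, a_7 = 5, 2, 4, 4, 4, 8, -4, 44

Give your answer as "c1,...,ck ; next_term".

  a_3 = -3·4 + 3·2 + 2·5 = 4
  a_4 = -3·4 + 3·4 + 2·2 = 4
  a_5 = -3·4 + 3·4 + 2·4 = 8
  a_6 = -3·8 + 3·4 + 2·4 = -4
  a_7 = -3·-4 + 3·8 + 2·4 = 44
  a_8 = -3·44 + 3·-4 + 2·8 = -128

-3,3,2 ; -128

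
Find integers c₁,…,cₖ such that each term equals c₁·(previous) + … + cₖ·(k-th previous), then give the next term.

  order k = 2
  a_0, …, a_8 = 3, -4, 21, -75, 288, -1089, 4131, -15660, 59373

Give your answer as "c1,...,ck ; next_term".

-3,3 ; -225099

  a_2 = -3·-4 + 3·3 = 21
  a_3 = -3·21 + 3·-4 = -75
  a_4 = -3·-75 + 3·21 = 288
  a_5 = -3·288 + 3·-75 = -1089
  a_6 = -3·-1089 + 3·288 = 4131
  a_7 = -3·4131 + 3·-1089 = -15660
  a_8 = -3·-15660 + 3·4131 = 59373
  a_9 = -3·59373 + 3·-15660 = -225099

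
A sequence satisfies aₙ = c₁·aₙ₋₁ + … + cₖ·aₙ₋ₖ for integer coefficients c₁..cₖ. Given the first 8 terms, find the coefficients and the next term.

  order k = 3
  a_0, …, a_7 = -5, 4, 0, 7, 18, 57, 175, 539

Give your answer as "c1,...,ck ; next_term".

2,3,1 ; 1660

  a_3 = 2·0 + 3·4 + 1·-5 = 7
  a_4 = 2·7 + 3·0 + 1·4 = 18
  a_5 = 2·18 + 3·7 + 1·0 = 57
  a_6 = 2·57 + 3·18 + 1·7 = 175
  a_7 = 2·175 + 3·57 + 1·18 = 539
  a_8 = 2·539 + 3·175 + 1·57 = 1660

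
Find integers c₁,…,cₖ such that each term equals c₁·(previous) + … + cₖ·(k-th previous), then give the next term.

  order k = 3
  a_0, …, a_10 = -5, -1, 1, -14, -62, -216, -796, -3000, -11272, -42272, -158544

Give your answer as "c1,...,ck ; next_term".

  a_3 = 4·1 + -2·-1 + 4·-5 = -14
  a_4 = 4·-14 + -2·1 + 4·-1 = -62
  a_5 = 4·-62 + -2·-14 + 4·1 = -216
  a_6 = 4·-216 + -2·-62 + 4·-14 = -796
  a_7 = 4·-796 + -2·-216 + 4·-62 = -3000
  a_8 = 4·-3000 + -2·-796 + 4·-216 = -11272
  a_9 = 4·-11272 + -2·-3000 + 4·-796 = -42272
  a_10 = 4·-42272 + -2·-11272 + 4·-3000 = -158544
  a_11 = 4·-158544 + -2·-42272 + 4·-11272 = -594720

4,-2,4 ; -594720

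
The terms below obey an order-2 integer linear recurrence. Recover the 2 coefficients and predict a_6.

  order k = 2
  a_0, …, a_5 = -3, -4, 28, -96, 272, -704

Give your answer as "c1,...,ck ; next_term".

  a_2 = -4·-4 + -4·-3 = 28
  a_3 = -4·28 + -4·-4 = -96
  a_4 = -4·-96 + -4·28 = 272
  a_5 = -4·272 + -4·-96 = -704
  a_6 = -4·-704 + -4·272 = 1728

-4,-4 ; 1728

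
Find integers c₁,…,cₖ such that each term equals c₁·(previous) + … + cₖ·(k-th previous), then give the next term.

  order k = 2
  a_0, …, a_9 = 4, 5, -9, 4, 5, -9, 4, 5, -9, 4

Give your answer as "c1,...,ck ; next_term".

-1,-1 ; 5

  a_2 = -1·5 + -1·4 = -9
  a_3 = -1·-9 + -1·5 = 4
  a_4 = -1·4 + -1·-9 = 5
  a_5 = -1·5 + -1·4 = -9
  a_6 = -1·-9 + -1·5 = 4
  a_7 = -1·4 + -1·-9 = 5
  a_8 = -1·5 + -1·4 = -9
  a_9 = -1·-9 + -1·5 = 4
  a_10 = -1·4 + -1·-9 = 5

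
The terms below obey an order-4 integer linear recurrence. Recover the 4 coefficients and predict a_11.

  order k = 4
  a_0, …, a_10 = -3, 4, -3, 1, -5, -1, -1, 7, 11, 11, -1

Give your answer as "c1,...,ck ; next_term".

  a_4 = 0·1 + 1·-3 + -2·4 + -2·-3 = -5
  a_5 = 0·-5 + 1·1 + -2·-3 + -2·4 = -1
  a_6 = 0·-1 + 1·-5 + -2·1 + -2·-3 = -1
  a_7 = 0·-1 + 1·-1 + -2·-5 + -2·1 = 7
  a_8 = 0·7 + 1·-1 + -2·-1 + -2·-5 = 11
  a_9 = 0·11 + 1·7 + -2·-1 + -2·-1 = 11
  a_10 = 0·11 + 1·11 + -2·7 + -2·-1 = -1
  a_11 = 0·-1 + 1·11 + -2·11 + -2·7 = -25

0,1,-2,-2 ; -25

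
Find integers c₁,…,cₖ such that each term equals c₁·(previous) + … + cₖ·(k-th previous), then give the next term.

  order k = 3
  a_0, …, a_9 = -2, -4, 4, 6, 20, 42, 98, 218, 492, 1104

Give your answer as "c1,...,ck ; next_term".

2,1,-1 ; 2482

  a_3 = 2·4 + 1·-4 + -1·-2 = 6
  a_4 = 2·6 + 1·4 + -1·-4 = 20
  a_5 = 2·20 + 1·6 + -1·4 = 42
  a_6 = 2·42 + 1·20 + -1·6 = 98
  a_7 = 2·98 + 1·42 + -1·20 = 218
  a_8 = 2·218 + 1·98 + -1·42 = 492
  a_9 = 2·492 + 1·218 + -1·98 = 1104
  a_10 = 2·1104 + 1·492 + -1·218 = 2482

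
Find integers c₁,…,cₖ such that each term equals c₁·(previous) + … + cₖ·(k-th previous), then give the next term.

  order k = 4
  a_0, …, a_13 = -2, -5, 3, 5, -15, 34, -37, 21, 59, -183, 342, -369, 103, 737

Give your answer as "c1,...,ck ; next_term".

  a_4 = -1·5 + 1·3 + 3·-5 + -1·-2 = -15
  a_5 = -1·-15 + 1·5 + 3·3 + -1·-5 = 34
  a_6 = -1·34 + 1·-15 + 3·5 + -1·3 = -37
  a_7 = -1·-37 + 1·34 + 3·-15 + -1·5 = 21
  a_8 = -1·21 + 1·-37 + 3·34 + -1·-15 = 59
  a_9 = -1·59 + 1·21 + 3·-37 + -1·34 = -183
  a_10 = -1·-183 + 1·59 + 3·21 + -1·-37 = 342
  a_11 = -1·342 + 1·-183 + 3·59 + -1·21 = -369
  a_12 = -1·-369 + 1·342 + 3·-183 + -1·59 = 103
  a_13 = -1·103 + 1·-369 + 3·342 + -1·-183 = 737
  a_14 = -1·737 + 1·103 + 3·-369 + -1·342 = -2083

-1,1,3,-1 ; -2083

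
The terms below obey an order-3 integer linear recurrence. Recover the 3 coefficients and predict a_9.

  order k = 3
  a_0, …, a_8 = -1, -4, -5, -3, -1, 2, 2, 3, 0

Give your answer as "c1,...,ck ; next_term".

  a_3 = 0·-5 + 1·-4 + -1·-1 = -3
  a_4 = 0·-3 + 1·-5 + -1·-4 = -1
  a_5 = 0·-1 + 1·-3 + -1·-5 = 2
  a_6 = 0·2 + 1·-1 + -1·-3 = 2
  a_7 = 0·2 + 1·2 + -1·-1 = 3
  a_8 = 0·3 + 1·2 + -1·2 = 0
  a_9 = 0·0 + 1·3 + -1·2 = 1

0,1,-1 ; 1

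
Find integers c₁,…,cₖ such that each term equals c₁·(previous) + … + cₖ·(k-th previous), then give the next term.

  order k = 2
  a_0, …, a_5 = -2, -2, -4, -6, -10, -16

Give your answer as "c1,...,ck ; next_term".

  a_2 = 1·-2 + 1·-2 = -4
  a_3 = 1·-4 + 1·-2 = -6
  a_4 = 1·-6 + 1·-4 = -10
  a_5 = 1·-10 + 1·-6 = -16
  a_6 = 1·-16 + 1·-10 = -26

1,1 ; -26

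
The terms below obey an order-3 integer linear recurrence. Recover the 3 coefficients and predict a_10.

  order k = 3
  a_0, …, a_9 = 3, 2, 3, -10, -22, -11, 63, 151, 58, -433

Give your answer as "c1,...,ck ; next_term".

1,-2,-3 ; -1002

  a_3 = 1·3 + -2·2 + -3·3 = -10
  a_4 = 1·-10 + -2·3 + -3·2 = -22
  a_5 = 1·-22 + -2·-10 + -3·3 = -11
  a_6 = 1·-11 + -2·-22 + -3·-10 = 63
  a_7 = 1·63 + -2·-11 + -3·-22 = 151
  a_8 = 1·151 + -2·63 + -3·-11 = 58
  a_9 = 1·58 + -2·151 + -3·63 = -433
  a_10 = 1·-433 + -2·58 + -3·151 = -1002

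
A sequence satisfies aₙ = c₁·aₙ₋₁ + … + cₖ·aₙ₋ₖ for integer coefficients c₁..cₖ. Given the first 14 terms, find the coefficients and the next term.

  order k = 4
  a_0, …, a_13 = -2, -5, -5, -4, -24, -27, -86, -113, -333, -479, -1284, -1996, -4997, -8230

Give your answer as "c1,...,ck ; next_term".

  a_4 = 0·-4 + 3·-5 + 1·-5 + 2·-2 = -24
  a_5 = 0·-24 + 3·-4 + 1·-5 + 2·-5 = -27
  a_6 = 0·-27 + 3·-24 + 1·-4 + 2·-5 = -86
  a_7 = 0·-86 + 3·-27 + 1·-24 + 2·-4 = -113
  a_8 = 0·-113 + 3·-86 + 1·-27 + 2·-24 = -333
  a_9 = 0·-333 + 3·-113 + 1·-86 + 2·-27 = -479
  a_10 = 0·-479 + 3·-333 + 1·-113 + 2·-86 = -1284
  a_11 = 0·-1284 + 3·-479 + 1·-333 + 2·-113 = -1996
  a_12 = 0·-1996 + 3·-1284 + 1·-479 + 2·-333 = -4997
  a_13 = 0·-4997 + 3·-1996 + 1·-1284 + 2·-479 = -8230
  a_14 = 0·-8230 + 3·-4997 + 1·-1996 + 2·-1284 = -19555

0,3,1,2 ; -19555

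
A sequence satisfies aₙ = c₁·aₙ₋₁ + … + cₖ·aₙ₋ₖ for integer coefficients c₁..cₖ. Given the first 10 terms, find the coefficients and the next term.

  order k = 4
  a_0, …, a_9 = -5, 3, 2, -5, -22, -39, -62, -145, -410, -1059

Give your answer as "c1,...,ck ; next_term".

3,-3,3,2 ; -2506

  a_4 = 3·-5 + -3·2 + 3·3 + 2·-5 = -22
  a_5 = 3·-22 + -3·-5 + 3·2 + 2·3 = -39
  a_6 = 3·-39 + -3·-22 + 3·-5 + 2·2 = -62
  a_7 = 3·-62 + -3·-39 + 3·-22 + 2·-5 = -145
  a_8 = 3·-145 + -3·-62 + 3·-39 + 2·-22 = -410
  a_9 = 3·-410 + -3·-145 + 3·-62 + 2·-39 = -1059
  a_10 = 3·-1059 + -3·-410 + 3·-145 + 2·-62 = -2506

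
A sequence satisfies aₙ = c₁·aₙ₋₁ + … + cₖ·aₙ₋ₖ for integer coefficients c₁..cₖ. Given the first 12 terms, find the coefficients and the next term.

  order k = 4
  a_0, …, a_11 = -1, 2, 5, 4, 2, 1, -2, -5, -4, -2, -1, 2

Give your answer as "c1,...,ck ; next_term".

1,-1,1,-1 ; 5

  a_4 = 1·4 + -1·5 + 1·2 + -1·-1 = 2
  a_5 = 1·2 + -1·4 + 1·5 + -1·2 = 1
  a_6 = 1·1 + -1·2 + 1·4 + -1·5 = -2
  a_7 = 1·-2 + -1·1 + 1·2 + -1·4 = -5
  a_8 = 1·-5 + -1·-2 + 1·1 + -1·2 = -4
  a_9 = 1·-4 + -1·-5 + 1·-2 + -1·1 = -2
  a_10 = 1·-2 + -1·-4 + 1·-5 + -1·-2 = -1
  a_11 = 1·-1 + -1·-2 + 1·-4 + -1·-5 = 2
  a_12 = 1·2 + -1·-1 + 1·-2 + -1·-4 = 5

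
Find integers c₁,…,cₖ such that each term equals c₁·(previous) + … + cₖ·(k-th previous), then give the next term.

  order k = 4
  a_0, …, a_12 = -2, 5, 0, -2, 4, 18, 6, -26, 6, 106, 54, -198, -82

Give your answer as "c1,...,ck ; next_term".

1,-2,2,2 ; 634

  a_4 = 1·-2 + -2·0 + 2·5 + 2·-2 = 4
  a_5 = 1·4 + -2·-2 + 2·0 + 2·5 = 18
  a_6 = 1·18 + -2·4 + 2·-2 + 2·0 = 6
  a_7 = 1·6 + -2·18 + 2·4 + 2·-2 = -26
  a_8 = 1·-26 + -2·6 + 2·18 + 2·4 = 6
  a_9 = 1·6 + -2·-26 + 2·6 + 2·18 = 106
  a_10 = 1·106 + -2·6 + 2·-26 + 2·6 = 54
  a_11 = 1·54 + -2·106 + 2·6 + 2·-26 = -198
  a_12 = 1·-198 + -2·54 + 2·106 + 2·6 = -82
  a_13 = 1·-82 + -2·-198 + 2·54 + 2·106 = 634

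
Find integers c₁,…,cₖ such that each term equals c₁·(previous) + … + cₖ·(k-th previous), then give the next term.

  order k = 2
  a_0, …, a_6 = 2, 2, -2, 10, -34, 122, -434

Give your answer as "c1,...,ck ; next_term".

  a_2 = -3·2 + 2·2 = -2
  a_3 = -3·-2 + 2·2 = 10
  a_4 = -3·10 + 2·-2 = -34
  a_5 = -3·-34 + 2·10 = 122
  a_6 = -3·122 + 2·-34 = -434
  a_7 = -3·-434 + 2·122 = 1546

-3,2 ; 1546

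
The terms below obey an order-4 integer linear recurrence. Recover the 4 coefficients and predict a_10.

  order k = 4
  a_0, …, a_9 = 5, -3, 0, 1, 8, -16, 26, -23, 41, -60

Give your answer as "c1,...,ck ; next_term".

-1,1,2,3 ; 133

  a_4 = -1·1 + 1·0 + 2·-3 + 3·5 = 8
  a_5 = -1·8 + 1·1 + 2·0 + 3·-3 = -16
  a_6 = -1·-16 + 1·8 + 2·1 + 3·0 = 26
  a_7 = -1·26 + 1·-16 + 2·8 + 3·1 = -23
  a_8 = -1·-23 + 1·26 + 2·-16 + 3·8 = 41
  a_9 = -1·41 + 1·-23 + 2·26 + 3·-16 = -60
  a_10 = -1·-60 + 1·41 + 2·-23 + 3·26 = 133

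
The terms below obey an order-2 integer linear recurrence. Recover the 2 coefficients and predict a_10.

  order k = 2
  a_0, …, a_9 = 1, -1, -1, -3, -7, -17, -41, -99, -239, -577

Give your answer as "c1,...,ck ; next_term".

2,1 ; -1393

  a_2 = 2·-1 + 1·1 = -1
  a_3 = 2·-1 + 1·-1 = -3
  a_4 = 2·-3 + 1·-1 = -7
  a_5 = 2·-7 + 1·-3 = -17
  a_6 = 2·-17 + 1·-7 = -41
  a_7 = 2·-41 + 1·-17 = -99
  a_8 = 2·-99 + 1·-41 = -239
  a_9 = 2·-239 + 1·-99 = -577
  a_10 = 2·-577 + 1·-239 = -1393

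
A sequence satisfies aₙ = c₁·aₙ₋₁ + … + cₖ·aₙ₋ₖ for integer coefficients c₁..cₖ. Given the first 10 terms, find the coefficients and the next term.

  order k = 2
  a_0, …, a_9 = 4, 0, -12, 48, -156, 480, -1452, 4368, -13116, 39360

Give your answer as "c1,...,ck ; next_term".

  a_2 = -4·0 + -3·4 = -12
  a_3 = -4·-12 + -3·0 = 48
  a_4 = -4·48 + -3·-12 = -156
  a_5 = -4·-156 + -3·48 = 480
  a_6 = -4·480 + -3·-156 = -1452
  a_7 = -4·-1452 + -3·480 = 4368
  a_8 = -4·4368 + -3·-1452 = -13116
  a_9 = -4·-13116 + -3·4368 = 39360
  a_10 = -4·39360 + -3·-13116 = -118092

-4,-3 ; -118092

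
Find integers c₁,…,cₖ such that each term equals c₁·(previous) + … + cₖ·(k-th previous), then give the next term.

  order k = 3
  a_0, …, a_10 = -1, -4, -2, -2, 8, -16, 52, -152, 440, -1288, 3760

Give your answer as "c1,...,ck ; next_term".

-2,2,-2 ; -10976

  a_3 = -2·-2 + 2·-4 + -2·-1 = -2
  a_4 = -2·-2 + 2·-2 + -2·-4 = 8
  a_5 = -2·8 + 2·-2 + -2·-2 = -16
  a_6 = -2·-16 + 2·8 + -2·-2 = 52
  a_7 = -2·52 + 2·-16 + -2·8 = -152
  a_8 = -2·-152 + 2·52 + -2·-16 = 440
  a_9 = -2·440 + 2·-152 + -2·52 = -1288
  a_10 = -2·-1288 + 2·440 + -2·-152 = 3760
  a_11 = -2·3760 + 2·-1288 + -2·440 = -10976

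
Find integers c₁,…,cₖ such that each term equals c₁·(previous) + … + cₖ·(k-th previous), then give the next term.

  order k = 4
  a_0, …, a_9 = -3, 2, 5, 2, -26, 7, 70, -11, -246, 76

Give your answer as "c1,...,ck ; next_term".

  a_4 = -1·2 + -3·5 + -3·2 + 1·-3 = -26
  a_5 = -1·-26 + -3·2 + -3·5 + 1·2 = 7
  a_6 = -1·7 + -3·-26 + -3·2 + 1·5 = 70
  a_7 = -1·70 + -3·7 + -3·-26 + 1·2 = -11
  a_8 = -1·-11 + -3·70 + -3·7 + 1·-26 = -246
  a_9 = -1·-246 + -3·-11 + -3·70 + 1·7 = 76
  a_10 = -1·76 + -3·-246 + -3·-11 + 1·70 = 765

-1,-3,-3,1 ; 765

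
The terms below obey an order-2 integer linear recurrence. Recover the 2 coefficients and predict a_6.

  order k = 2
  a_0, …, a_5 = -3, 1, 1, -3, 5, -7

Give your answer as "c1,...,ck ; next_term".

-2,-1 ; 9

  a_2 = -2·1 + -1·-3 = 1
  a_3 = -2·1 + -1·1 = -3
  a_4 = -2·-3 + -1·1 = 5
  a_5 = -2·5 + -1·-3 = -7
  a_6 = -2·-7 + -1·5 = 9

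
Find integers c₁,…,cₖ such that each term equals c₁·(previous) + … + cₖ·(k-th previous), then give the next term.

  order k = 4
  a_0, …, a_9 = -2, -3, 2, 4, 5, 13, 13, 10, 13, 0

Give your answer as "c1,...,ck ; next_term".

  a_4 = 1·4 + 0·2 + 1·-3 + -2·-2 = 5
  a_5 = 1·5 + 0·4 + 1·2 + -2·-3 = 13
  a_6 = 1·13 + 0·5 + 1·4 + -2·2 = 13
  a_7 = 1·13 + 0·13 + 1·5 + -2·4 = 10
  a_8 = 1·10 + 0·13 + 1·13 + -2·5 = 13
  a_9 = 1·13 + 0·10 + 1·13 + -2·13 = 0
  a_10 = 1·0 + 0·13 + 1·10 + -2·13 = -16

1,0,1,-2 ; -16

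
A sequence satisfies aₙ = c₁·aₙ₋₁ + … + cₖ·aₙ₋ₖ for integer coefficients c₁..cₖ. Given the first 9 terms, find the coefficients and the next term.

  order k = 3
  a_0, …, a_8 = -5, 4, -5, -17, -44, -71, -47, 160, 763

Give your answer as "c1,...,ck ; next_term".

3,-3,-2 ; 1903

  a_3 = 3·-5 + -3·4 + -2·-5 = -17
  a_4 = 3·-17 + -3·-5 + -2·4 = -44
  a_5 = 3·-44 + -3·-17 + -2·-5 = -71
  a_6 = 3·-71 + -3·-44 + -2·-17 = -47
  a_7 = 3·-47 + -3·-71 + -2·-44 = 160
  a_8 = 3·160 + -3·-47 + -2·-71 = 763
  a_9 = 3·763 + -3·160 + -2·-47 = 1903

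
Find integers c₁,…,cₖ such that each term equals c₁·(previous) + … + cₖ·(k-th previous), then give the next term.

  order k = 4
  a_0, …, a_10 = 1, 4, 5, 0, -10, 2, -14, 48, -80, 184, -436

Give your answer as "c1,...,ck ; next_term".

  a_4 = -2·0 + 0·5 + -2·4 + -2·1 = -10
  a_5 = -2·-10 + 0·0 + -2·5 + -2·4 = 2
  a_6 = -2·2 + 0·-10 + -2·0 + -2·5 = -14
  a_7 = -2·-14 + 0·2 + -2·-10 + -2·0 = 48
  a_8 = -2·48 + 0·-14 + -2·2 + -2·-10 = -80
  a_9 = -2·-80 + 0·48 + -2·-14 + -2·2 = 184
  a_10 = -2·184 + 0·-80 + -2·48 + -2·-14 = -436
  a_11 = -2·-436 + 0·184 + -2·-80 + -2·48 = 936

-2,0,-2,-2 ; 936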